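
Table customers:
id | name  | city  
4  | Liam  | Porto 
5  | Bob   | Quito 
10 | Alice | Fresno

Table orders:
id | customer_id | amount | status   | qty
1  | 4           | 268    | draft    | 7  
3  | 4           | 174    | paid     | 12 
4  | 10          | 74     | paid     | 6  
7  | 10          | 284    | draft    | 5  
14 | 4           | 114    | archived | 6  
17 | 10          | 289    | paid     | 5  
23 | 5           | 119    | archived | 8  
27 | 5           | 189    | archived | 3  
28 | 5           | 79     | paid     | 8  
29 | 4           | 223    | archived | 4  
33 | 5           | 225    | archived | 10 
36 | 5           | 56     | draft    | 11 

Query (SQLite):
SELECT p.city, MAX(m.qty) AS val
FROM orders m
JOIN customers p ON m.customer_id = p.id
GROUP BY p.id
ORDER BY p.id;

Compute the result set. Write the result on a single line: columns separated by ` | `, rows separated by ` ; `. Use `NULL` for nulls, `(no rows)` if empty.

Porto | 12 ; Quito | 11 ; Fresno | 6

Join each orders row to its customers via customer_id.
Group joined rows by customers.id; compute MAX(m.qty) per group.
  4: ids {1, 3, 14, 29} → MAX(m.qty)=12
  5: ids {23, 27, 28, 33, 36} → MAX(m.qty)=11
  10: ids {4, 7, 17} → MAX(m.qty)=6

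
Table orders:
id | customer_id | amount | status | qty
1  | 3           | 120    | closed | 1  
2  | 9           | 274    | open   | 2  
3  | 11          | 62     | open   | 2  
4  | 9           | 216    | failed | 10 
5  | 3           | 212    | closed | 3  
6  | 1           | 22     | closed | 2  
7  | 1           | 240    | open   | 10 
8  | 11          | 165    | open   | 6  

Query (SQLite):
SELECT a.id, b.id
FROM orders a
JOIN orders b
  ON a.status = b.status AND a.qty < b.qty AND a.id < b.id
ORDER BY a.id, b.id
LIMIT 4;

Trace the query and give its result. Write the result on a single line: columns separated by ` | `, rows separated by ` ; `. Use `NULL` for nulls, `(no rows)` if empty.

1 | 5 ; 1 | 6 ; 2 | 7 ; 2 | 8

Pairs (a,b) with same status, a.qty < b.qty, a.id < b.id.
status groups: closed:{1,5,6} failed:{4} open:{2,3,7,8}
Ordered by (a.id, b.id); first 4.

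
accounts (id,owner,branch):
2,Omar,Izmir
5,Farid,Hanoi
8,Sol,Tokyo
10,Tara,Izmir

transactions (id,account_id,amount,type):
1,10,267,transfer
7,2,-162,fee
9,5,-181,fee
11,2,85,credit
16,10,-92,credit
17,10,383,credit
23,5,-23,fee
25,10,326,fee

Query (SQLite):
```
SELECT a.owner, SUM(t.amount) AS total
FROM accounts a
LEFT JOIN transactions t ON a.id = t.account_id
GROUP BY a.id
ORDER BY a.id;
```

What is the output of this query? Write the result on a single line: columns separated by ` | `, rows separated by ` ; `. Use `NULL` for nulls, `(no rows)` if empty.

LEFT JOIN keeps every accounts row; unmatched ones get NULL for transactions columns.
Group by accounts.id and compute SUM(t.amount). SUM over an all-NULL group is NULL.
  2: ids {7, 11} → SUM(t.amount)=-77
  5: ids {9, 23} → SUM(t.amount)=-204
  8: ids {—} → SUM(t.amount)=NULL
  10: ids {1, 16, 17, 25} → SUM(t.amount)=884

Omar | -77 ; Farid | -204 ; Sol | NULL ; Tara | 884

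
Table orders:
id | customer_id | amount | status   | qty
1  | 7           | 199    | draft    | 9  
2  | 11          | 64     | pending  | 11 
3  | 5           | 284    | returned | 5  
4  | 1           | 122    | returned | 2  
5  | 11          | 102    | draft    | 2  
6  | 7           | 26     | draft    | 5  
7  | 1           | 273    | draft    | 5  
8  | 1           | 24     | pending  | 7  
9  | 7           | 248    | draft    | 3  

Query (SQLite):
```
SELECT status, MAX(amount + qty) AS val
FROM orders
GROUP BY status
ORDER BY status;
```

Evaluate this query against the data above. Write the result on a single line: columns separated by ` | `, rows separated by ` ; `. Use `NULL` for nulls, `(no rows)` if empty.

For each row compute amount + qty.
Group by status; take MAX of the expression per group.
  draft: ids {1, 5, 6, 7, 9} → MAX(amount + qty)=278
  pending: ids {2, 8} → MAX(amount + qty)=75
  returned: ids {3, 4} → MAX(amount + qty)=289

draft | 278 ; pending | 75 ; returned | 289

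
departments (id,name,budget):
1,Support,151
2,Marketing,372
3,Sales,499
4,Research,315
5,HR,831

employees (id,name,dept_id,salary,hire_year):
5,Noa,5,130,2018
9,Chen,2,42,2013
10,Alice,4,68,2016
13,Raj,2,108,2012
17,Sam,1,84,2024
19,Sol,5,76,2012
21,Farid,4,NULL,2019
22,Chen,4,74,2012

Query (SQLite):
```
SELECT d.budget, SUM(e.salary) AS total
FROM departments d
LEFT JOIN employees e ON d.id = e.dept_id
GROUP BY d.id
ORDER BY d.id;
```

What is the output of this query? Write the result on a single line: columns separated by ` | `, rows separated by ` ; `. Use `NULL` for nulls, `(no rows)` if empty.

151 | 84 ; 372 | 150 ; 499 | NULL ; 315 | 142 ; 831 | 206

LEFT JOIN keeps every departments row; unmatched ones get NULL for employees columns.
Group by departments.id and compute SUM(e.salary). SUM over an all-NULL group is NULL.
  1: ids {17} → SUM(e.salary)=84
  2: ids {9, 13} → SUM(e.salary)=150
  3: ids {—} → SUM(e.salary)=NULL
  4: ids {10, 21, 22} → SUM(e.salary)=142
  5: ids {5, 19} → SUM(e.salary)=206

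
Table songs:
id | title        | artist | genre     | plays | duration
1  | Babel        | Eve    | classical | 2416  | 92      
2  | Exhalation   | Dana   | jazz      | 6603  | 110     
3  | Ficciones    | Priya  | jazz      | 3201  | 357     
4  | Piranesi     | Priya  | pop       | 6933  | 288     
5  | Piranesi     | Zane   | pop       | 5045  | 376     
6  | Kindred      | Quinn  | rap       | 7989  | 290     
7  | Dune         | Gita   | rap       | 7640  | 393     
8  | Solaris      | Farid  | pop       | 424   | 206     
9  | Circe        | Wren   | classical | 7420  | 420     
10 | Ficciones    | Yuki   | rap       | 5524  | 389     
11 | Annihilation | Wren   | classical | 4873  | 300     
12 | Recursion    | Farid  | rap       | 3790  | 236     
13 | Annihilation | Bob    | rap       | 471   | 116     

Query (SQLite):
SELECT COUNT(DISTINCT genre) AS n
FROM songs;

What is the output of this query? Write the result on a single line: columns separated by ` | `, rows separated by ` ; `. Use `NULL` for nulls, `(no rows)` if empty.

Count distinct non-NULL genre values.

4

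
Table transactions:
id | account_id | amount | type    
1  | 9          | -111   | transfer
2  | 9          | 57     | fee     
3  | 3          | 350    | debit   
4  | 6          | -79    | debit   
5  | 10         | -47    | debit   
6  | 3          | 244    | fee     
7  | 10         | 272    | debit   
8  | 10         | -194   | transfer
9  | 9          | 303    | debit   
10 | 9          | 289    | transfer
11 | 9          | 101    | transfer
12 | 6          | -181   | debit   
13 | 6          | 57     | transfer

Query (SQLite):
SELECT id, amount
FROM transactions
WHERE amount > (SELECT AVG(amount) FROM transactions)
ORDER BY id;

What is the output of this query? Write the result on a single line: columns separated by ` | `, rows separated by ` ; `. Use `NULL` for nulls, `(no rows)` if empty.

Scalar subquery: AVG(amount) over all transactions rows = 81.615385 (≈; comparison uses full precision).
Keep rows where amount > that value.

3 | 350 ; 6 | 244 ; 7 | 272 ; 9 | 303 ; 10 | 289 ; 11 | 101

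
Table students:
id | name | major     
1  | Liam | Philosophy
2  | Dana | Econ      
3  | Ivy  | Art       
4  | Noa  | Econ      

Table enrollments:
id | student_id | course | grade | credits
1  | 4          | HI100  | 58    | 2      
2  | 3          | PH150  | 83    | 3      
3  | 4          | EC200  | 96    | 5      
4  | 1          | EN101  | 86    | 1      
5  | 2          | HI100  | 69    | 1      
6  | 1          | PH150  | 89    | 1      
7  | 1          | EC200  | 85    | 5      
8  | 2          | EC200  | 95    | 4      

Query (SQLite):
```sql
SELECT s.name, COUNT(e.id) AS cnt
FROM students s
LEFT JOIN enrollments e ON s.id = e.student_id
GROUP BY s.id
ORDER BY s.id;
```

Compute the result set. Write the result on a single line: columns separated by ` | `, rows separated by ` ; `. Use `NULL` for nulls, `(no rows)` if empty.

LEFT JOIN keeps every students row; unmatched ones get NULL for enrollments columns.
Group by students.id and compute COUNT(e.id). COUNT(col) of an all-NULL group is 0.
  1: ids {4, 6, 7} → COUNT(e.id)=3
  2: ids {5, 8} → COUNT(e.id)=2
  3: ids {2} → COUNT(e.id)=1
  4: ids {1, 3} → COUNT(e.id)=2

Liam | 3 ; Dana | 2 ; Ivy | 1 ; Noa | 2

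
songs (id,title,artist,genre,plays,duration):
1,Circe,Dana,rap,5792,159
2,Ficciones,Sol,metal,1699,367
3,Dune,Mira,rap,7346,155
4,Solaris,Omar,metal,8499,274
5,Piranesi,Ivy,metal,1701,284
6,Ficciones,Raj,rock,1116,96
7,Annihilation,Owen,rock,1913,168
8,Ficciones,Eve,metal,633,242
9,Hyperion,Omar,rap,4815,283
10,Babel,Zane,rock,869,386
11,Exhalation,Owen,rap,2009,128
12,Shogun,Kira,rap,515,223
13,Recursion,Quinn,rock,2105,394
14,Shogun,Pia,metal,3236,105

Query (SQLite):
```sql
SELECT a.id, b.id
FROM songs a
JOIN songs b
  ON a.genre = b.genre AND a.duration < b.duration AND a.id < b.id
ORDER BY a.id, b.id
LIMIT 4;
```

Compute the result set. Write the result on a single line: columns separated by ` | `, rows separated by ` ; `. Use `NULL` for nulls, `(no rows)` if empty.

1 | 9 ; 1 | 12 ; 3 | 9 ; 3 | 12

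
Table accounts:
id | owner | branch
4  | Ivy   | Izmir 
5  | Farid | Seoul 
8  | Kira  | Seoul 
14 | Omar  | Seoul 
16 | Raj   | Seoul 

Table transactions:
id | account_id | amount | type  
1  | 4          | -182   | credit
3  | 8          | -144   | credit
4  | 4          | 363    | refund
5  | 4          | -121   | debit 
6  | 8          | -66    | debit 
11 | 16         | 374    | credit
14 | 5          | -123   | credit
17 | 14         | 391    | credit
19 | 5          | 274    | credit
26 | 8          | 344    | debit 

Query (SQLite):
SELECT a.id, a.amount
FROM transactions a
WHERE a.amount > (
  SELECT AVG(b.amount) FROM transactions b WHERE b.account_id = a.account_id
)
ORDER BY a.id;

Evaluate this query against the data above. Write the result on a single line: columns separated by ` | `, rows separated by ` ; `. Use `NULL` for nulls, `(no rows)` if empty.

For each transactions row a, compute AVG(amount) over rows sharing a.account_id.
Keep row a if a.amount > that per-group AVG.
  account_id=4: AVG(amount) = 20.0
  account_id=5: AVG(amount) = 75.5
  account_id=8: AVG(amount) = 44.666667
  account_id=14: AVG(amount) = 391.0
  account_id=16: AVG(amount) = 374.0

4 | 363 ; 19 | 274 ; 26 | 344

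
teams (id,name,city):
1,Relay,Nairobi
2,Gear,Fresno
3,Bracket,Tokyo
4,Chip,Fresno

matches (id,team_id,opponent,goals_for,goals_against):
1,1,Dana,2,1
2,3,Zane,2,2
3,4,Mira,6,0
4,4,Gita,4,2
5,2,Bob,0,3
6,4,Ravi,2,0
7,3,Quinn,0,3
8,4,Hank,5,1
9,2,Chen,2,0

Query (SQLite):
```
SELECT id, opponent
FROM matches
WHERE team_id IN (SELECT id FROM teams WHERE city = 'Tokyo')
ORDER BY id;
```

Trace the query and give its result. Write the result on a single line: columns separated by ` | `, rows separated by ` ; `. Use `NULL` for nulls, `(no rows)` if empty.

2 | Zane ; 7 | Quinn

Inner query: teams.id where city = 'Tokyo'.
Outer: keep matches rows whose team_id is in that set.
Inner query → {3}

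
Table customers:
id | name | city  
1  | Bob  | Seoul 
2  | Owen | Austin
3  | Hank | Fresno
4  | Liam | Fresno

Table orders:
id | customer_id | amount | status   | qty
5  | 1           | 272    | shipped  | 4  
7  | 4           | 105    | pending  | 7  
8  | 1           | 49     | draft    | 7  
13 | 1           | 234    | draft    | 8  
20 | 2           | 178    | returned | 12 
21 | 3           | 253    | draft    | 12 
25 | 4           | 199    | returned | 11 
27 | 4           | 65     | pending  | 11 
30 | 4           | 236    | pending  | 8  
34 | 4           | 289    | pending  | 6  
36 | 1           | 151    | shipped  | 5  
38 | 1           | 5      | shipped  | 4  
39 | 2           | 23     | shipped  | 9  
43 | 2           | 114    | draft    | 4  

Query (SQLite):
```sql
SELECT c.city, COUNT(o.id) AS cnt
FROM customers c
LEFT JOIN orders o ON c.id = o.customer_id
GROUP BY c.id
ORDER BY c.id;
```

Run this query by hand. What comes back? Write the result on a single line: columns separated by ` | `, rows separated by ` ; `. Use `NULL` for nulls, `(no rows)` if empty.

Seoul | 5 ; Austin | 3 ; Fresno | 1 ; Fresno | 5

LEFT JOIN keeps every customers row; unmatched ones get NULL for orders columns.
Group by customers.id and compute COUNT(o.id). COUNT(col) of an all-NULL group is 0.
  1: ids {5, 8, 13, 36, 38} → COUNT(o.id)=5
  2: ids {20, 39, 43} → COUNT(o.id)=3
  3: ids {21} → COUNT(o.id)=1
  4: ids {7, 25, 27, 30, 34} → COUNT(o.id)=5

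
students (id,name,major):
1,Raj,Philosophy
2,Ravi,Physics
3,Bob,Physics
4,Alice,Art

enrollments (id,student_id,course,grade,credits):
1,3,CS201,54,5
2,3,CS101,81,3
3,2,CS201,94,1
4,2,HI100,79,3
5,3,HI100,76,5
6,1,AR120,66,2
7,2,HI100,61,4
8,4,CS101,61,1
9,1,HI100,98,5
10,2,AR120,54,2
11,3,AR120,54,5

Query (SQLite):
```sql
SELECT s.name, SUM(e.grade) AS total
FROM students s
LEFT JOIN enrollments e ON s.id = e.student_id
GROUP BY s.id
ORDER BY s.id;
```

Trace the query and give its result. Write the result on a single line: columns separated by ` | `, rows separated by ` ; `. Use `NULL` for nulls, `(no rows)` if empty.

LEFT JOIN keeps every students row; unmatched ones get NULL for enrollments columns.
Group by students.id and compute SUM(e.grade). SUM over an all-NULL group is NULL.
  1: ids {6, 9} → SUM(e.grade)=164
  2: ids {3, 4, 7, 10} → SUM(e.grade)=288
  3: ids {1, 2, 5, 11} → SUM(e.grade)=265
  4: ids {8} → SUM(e.grade)=61

Raj | 164 ; Ravi | 288 ; Bob | 265 ; Alice | 61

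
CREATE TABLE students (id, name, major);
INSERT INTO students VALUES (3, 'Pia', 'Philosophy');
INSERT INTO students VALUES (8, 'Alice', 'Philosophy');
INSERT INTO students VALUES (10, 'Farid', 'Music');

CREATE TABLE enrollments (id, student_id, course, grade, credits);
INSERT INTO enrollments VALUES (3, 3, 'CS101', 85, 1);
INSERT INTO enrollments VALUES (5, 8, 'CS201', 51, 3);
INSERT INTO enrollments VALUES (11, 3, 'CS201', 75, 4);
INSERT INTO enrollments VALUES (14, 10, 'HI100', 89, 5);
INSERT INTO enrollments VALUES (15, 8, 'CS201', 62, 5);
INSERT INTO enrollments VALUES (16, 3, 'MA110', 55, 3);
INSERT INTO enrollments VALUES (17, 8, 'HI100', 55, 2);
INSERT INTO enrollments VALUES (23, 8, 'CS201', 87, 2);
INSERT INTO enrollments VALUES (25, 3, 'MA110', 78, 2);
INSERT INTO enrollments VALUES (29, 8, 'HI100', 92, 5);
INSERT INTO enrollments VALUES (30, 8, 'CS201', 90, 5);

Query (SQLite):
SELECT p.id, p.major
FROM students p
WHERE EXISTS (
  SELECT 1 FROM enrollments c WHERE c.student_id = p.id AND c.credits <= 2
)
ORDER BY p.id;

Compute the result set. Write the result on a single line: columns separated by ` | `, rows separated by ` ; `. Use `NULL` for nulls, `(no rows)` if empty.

3 | Philosophy ; 8 | Philosophy

For each students row, check whether any enrollments with matching student_id has credits <= 2.
Keep rows where that is true.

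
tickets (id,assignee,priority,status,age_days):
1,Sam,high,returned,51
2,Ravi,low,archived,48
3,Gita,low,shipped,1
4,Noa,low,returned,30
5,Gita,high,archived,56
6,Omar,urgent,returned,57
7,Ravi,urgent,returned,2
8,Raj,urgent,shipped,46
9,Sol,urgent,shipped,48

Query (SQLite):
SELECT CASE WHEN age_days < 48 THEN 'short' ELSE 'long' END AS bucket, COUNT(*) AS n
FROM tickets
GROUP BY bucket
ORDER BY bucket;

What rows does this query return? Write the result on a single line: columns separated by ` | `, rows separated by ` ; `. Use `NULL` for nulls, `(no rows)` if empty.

long | 5 ; short | 4

Bucket rows by age_days < 48 → 'short' else 'long'; count each bucket.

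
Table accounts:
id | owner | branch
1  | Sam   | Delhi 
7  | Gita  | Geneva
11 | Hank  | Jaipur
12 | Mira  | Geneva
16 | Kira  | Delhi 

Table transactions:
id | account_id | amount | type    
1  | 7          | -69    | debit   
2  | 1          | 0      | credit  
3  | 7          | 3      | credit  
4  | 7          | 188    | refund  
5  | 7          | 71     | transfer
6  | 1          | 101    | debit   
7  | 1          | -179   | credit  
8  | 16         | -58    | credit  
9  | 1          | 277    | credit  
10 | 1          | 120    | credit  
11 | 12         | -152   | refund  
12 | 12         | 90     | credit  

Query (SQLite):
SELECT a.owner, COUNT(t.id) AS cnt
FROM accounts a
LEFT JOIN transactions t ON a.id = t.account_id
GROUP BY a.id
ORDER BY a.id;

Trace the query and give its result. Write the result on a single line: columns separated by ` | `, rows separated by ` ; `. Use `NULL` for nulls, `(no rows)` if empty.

Sam | 5 ; Gita | 4 ; Hank | 0 ; Mira | 2 ; Kira | 1

LEFT JOIN keeps every accounts row; unmatched ones get NULL for transactions columns.
Group by accounts.id and compute COUNT(t.id). COUNT(col) of an all-NULL group is 0.
  1: ids {2, 6, 7, 9, 10} → COUNT(t.id)=5
  7: ids {1, 3, 4, 5} → COUNT(t.id)=4
  11: ids {—} → COUNT(t.id)=0
  12: ids {11, 12} → COUNT(t.id)=2
  16: ids {8} → COUNT(t.id)=1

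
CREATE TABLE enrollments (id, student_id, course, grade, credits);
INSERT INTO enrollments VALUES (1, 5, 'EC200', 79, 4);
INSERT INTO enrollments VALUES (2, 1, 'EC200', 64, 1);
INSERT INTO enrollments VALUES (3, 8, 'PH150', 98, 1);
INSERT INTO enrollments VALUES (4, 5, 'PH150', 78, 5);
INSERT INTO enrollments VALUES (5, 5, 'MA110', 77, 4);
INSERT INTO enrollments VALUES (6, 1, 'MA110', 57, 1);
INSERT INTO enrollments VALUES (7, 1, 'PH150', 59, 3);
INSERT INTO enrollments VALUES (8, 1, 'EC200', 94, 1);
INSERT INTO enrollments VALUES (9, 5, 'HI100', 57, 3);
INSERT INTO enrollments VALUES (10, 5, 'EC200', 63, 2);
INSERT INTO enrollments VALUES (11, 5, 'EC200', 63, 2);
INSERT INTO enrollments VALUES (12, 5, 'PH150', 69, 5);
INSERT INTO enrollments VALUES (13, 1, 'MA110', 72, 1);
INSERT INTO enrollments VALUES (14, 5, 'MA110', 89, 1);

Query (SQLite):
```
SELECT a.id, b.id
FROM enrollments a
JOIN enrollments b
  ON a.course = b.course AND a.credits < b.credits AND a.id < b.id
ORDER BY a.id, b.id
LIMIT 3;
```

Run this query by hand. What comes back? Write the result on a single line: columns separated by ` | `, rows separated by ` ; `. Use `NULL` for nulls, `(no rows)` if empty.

Pairs (a,b) with same course, a.credits < b.credits, a.id < b.id.
course groups: EC200:{1,2,8,10,11} HI100:{9} MA110:{5,6,13,14} PH150:{3,4,7,12}
Ordered by (a.id, b.id); first 3.

2 | 10 ; 2 | 11 ; 3 | 4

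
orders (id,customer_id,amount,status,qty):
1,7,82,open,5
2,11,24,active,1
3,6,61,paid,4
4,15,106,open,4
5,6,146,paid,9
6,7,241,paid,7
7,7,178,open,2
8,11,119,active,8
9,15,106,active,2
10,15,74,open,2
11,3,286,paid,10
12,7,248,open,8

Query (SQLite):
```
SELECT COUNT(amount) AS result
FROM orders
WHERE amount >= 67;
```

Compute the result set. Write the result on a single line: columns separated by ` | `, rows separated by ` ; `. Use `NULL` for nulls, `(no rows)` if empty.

10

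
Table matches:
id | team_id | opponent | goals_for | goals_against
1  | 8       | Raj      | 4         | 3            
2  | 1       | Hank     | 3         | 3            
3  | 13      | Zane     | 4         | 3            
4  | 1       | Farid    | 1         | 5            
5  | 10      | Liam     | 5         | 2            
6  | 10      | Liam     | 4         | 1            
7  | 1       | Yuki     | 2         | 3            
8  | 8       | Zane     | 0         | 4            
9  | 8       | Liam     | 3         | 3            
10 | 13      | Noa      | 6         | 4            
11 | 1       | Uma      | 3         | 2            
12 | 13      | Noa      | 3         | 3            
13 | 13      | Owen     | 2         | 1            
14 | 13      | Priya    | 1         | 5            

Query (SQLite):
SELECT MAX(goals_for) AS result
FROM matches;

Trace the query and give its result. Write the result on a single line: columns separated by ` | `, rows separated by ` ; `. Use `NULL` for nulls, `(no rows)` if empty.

All goals_for values: [4, 3, 4, 1, 5, 4, 2, 0, 3, 6, 3, 3, 2, 1].
MAX of non-NULL values = 6.

6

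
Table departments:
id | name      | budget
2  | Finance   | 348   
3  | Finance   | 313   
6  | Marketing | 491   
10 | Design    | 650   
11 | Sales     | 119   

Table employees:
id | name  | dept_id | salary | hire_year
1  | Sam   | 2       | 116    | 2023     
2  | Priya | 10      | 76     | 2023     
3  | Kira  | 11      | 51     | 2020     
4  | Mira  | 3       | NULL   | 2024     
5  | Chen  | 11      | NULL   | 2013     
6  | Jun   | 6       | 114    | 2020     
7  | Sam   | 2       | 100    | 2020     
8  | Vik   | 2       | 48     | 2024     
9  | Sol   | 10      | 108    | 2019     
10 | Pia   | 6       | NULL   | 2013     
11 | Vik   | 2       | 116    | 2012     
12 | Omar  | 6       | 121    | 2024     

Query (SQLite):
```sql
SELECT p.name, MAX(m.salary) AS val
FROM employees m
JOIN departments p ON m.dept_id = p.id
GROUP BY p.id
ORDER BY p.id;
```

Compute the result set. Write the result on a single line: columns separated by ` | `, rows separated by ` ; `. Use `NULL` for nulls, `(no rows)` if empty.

Finance | 116 ; Finance | NULL ; Marketing | 121 ; Design | 108 ; Sales | 51

Join each employees row to its departments via dept_id.
Group joined rows by departments.id; compute MAX(m.salary) per group.
  2: ids {1, 7, 8, 11} → MAX(m.salary)=116
  3: ids {4} → MAX(m.salary)=NULL
  6: ids {6, 10, 12} → MAX(m.salary)=121
  10: ids {2, 9} → MAX(m.salary)=108
  11: ids {3, 5} → MAX(m.salary)=51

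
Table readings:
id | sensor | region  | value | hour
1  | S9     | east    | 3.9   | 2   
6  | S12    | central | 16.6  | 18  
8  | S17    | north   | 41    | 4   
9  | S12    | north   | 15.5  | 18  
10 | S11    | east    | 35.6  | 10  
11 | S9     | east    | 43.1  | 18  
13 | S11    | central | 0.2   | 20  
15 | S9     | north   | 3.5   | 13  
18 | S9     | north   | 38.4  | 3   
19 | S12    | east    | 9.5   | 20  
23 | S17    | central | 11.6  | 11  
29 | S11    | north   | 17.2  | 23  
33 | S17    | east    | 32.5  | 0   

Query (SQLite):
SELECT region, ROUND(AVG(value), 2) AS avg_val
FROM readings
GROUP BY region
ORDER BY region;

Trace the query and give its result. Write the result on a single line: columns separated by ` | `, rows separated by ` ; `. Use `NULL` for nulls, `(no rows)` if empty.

central | 9.47 ; east | 24.92 ; north | 23.12

Partition readings by region; compute ROUND(AVG(value), 2) within each group.
  central: ids {6, 13, 23} → ROUND(AVG(value), 2)=9.47
  east: ids {1, 10, 11, 19, 33} → ROUND(AVG(value), 2)=24.92
  north: ids {8, 9, 15, 18, 29} → ROUND(AVG(value), 2)=23.12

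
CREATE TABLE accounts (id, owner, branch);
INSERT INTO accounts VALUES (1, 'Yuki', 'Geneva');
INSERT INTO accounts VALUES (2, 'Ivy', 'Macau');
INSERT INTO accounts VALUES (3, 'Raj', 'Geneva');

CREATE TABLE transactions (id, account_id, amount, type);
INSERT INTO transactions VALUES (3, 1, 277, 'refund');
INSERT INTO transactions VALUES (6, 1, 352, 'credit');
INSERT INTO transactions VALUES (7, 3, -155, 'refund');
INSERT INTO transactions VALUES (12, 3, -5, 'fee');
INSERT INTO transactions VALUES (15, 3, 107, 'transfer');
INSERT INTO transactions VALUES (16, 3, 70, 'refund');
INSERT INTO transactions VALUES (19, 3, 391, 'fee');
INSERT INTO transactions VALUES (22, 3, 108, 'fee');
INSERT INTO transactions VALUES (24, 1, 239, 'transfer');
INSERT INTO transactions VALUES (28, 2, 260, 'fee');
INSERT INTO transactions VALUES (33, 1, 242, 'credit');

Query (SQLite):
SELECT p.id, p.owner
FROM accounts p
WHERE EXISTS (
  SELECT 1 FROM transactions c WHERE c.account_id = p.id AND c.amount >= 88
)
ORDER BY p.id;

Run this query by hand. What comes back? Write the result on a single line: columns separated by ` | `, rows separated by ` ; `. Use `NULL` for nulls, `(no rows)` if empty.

1 | Yuki ; 2 | Ivy ; 3 | Raj

For each accounts row, check whether any transactions with matching account_id has amount >= 88.
Keep rows where that is true.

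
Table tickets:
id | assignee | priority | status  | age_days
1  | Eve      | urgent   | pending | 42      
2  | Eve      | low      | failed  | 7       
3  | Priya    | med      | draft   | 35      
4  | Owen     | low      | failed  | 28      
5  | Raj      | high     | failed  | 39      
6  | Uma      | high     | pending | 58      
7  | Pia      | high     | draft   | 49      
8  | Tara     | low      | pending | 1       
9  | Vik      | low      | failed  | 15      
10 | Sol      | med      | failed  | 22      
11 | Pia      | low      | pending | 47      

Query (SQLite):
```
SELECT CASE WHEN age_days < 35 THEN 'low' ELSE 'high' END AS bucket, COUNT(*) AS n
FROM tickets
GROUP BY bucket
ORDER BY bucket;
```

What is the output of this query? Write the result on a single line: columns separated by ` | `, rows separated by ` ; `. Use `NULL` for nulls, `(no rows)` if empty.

high | 6 ; low | 5

Bucket rows by age_days < 35 → 'low' else 'high'; count each bucket.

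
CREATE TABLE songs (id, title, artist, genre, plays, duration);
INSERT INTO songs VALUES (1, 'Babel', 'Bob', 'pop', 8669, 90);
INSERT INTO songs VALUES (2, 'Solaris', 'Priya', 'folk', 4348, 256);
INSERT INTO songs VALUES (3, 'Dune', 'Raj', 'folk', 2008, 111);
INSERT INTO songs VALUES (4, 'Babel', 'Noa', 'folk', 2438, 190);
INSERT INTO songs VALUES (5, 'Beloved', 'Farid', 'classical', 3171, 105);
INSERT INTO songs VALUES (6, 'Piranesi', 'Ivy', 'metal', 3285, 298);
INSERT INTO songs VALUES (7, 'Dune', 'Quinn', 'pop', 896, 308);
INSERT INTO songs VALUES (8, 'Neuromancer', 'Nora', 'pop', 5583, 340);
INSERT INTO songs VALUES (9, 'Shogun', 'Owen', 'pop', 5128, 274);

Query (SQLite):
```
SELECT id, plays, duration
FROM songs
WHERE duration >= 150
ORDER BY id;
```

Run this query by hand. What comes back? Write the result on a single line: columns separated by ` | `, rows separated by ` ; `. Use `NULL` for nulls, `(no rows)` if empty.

duration >= 150: ids {2, 4, 6, 7, 8, 9}

2 | 4348 | 256 ; 4 | 2438 | 190 ; 6 | 3285 | 298 ; 7 | 896 | 308 ; 8 | 5583 | 340 ; 9 | 5128 | 274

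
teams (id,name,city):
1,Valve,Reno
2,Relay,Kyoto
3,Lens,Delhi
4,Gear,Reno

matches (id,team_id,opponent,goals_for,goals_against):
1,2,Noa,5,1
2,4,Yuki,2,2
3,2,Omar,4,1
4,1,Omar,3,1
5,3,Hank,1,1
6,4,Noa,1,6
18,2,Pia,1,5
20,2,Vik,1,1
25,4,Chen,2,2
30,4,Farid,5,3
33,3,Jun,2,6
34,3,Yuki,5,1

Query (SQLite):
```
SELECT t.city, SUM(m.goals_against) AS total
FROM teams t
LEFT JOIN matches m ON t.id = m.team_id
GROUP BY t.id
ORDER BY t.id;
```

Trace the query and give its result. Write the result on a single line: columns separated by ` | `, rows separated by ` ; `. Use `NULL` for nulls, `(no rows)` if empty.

LEFT JOIN keeps every teams row; unmatched ones get NULL for matches columns.
Group by teams.id and compute SUM(m.goals_against). SUM over an all-NULL group is NULL.
  1: ids {4} → SUM(m.goals_against)=1
  2: ids {1, 3, 18, 20} → SUM(m.goals_against)=8
  3: ids {5, 33, 34} → SUM(m.goals_against)=8
  4: ids {2, 6, 25, 30} → SUM(m.goals_against)=13

Reno | 1 ; Kyoto | 8 ; Delhi | 8 ; Reno | 13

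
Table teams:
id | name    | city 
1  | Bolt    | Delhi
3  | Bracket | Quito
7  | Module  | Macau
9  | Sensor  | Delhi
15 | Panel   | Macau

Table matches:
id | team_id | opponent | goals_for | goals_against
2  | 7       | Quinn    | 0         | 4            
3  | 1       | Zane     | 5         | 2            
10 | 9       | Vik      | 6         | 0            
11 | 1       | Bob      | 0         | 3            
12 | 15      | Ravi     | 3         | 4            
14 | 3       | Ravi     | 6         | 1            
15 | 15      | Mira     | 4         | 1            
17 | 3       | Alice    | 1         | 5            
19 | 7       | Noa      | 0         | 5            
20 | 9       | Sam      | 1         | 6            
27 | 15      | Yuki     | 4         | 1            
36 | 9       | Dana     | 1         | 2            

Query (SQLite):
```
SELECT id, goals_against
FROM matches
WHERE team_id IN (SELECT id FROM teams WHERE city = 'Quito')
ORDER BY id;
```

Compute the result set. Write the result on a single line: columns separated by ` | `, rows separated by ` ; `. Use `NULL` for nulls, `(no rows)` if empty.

14 | 1 ; 17 | 5

Inner query: teams.id where city = 'Quito'.
Outer: keep matches rows whose team_id is in that set.
Inner query → {3}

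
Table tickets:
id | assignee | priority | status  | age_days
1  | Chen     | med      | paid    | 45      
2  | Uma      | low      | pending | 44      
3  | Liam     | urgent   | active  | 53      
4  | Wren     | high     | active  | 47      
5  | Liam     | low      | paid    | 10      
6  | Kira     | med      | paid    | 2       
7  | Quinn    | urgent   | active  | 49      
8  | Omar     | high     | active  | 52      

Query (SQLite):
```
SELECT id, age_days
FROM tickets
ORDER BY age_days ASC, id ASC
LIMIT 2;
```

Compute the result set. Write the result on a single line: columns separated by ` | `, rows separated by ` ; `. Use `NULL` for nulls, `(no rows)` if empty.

Sort by age_days asc, tiebreak id asc: (2, id=6), (10, id=5), (44, id=2), (45, id=1), (47, id=4) …. Take first 2.

6 | 2 ; 5 | 10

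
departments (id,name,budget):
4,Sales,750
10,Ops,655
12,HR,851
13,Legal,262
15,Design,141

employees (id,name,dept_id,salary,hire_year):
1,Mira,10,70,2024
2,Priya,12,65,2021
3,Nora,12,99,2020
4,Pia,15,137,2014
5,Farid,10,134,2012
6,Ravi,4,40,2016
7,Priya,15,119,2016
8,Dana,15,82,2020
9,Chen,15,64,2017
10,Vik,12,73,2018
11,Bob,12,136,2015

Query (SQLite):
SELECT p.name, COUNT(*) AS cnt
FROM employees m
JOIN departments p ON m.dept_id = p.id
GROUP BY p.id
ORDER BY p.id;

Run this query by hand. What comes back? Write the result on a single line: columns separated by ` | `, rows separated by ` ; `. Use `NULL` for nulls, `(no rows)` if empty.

Sales | 1 ; Ops | 2 ; HR | 4 ; Design | 4

Join each employees row to its departments via dept_id.
Group joined rows by departments.id; compute COUNT(*) per group.
  4: ids {6} → COUNT(*)=1
  10: ids {1, 5} → COUNT(*)=2
  12: ids {2, 3, 10, 11} → COUNT(*)=4
  15: ids {4, 7, 8, 9} → COUNT(*)=4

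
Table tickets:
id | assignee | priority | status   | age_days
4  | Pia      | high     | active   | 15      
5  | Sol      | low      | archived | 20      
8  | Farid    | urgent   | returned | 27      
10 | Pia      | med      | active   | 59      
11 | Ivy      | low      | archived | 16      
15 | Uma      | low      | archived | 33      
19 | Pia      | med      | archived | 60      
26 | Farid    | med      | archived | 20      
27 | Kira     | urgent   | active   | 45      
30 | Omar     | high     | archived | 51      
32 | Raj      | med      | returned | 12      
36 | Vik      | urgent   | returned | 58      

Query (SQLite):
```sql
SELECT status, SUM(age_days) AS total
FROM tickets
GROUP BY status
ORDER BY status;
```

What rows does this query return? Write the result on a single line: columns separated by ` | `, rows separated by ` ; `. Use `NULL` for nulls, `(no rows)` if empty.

active | 119 ; archived | 200 ; returned | 97

Partition tickets by status; compute SUM(age_days) within each group.
  active: ids {4, 10, 27} → SUM(age_days)=119
  archived: ids {5, 11, 15, 19, 26, 30} → SUM(age_days)=200
  returned: ids {8, 32, 36} → SUM(age_days)=97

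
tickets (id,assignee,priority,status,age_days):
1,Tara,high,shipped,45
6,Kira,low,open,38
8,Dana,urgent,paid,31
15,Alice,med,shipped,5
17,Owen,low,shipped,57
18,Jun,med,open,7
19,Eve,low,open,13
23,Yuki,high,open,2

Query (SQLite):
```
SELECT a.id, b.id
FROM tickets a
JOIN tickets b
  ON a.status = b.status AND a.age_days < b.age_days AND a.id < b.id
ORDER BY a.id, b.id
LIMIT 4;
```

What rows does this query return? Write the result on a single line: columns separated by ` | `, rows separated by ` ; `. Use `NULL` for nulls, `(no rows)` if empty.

1 | 17 ; 15 | 17 ; 18 | 19

Pairs (a,b) with same status, a.age_days < b.age_days, a.id < b.id.
status groups: open:{6,18,19,23} paid:{8} shipped:{1,15,17}
Ordered by (a.id, b.id); first 4.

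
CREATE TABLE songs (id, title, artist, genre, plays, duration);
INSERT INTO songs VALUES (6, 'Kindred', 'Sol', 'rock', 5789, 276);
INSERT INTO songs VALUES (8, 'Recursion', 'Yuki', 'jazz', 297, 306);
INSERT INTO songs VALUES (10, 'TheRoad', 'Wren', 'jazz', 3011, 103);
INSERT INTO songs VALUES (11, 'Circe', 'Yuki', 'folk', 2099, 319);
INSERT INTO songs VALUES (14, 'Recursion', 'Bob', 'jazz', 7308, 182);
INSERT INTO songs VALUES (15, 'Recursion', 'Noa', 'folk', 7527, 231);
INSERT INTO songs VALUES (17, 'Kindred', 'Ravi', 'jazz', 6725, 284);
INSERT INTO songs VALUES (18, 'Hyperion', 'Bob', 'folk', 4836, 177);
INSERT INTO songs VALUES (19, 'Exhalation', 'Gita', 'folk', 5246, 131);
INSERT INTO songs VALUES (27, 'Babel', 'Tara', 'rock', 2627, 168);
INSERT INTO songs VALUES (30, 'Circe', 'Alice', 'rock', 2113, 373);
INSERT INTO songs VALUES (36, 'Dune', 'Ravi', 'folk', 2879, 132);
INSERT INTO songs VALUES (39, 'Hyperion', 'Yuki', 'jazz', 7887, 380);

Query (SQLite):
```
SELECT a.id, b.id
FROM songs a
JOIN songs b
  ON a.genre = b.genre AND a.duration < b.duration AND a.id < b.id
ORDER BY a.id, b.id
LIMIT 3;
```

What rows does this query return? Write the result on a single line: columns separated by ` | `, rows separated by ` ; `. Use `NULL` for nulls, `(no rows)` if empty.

Pairs (a,b) with same genre, a.duration < b.duration, a.id < b.id.
genre groups: folk:{11,15,18,19,36} jazz:{8,10,14,17,39} rock:{6,27,30}
Ordered by (a.id, b.id); first 3.

6 | 30 ; 8 | 39 ; 10 | 14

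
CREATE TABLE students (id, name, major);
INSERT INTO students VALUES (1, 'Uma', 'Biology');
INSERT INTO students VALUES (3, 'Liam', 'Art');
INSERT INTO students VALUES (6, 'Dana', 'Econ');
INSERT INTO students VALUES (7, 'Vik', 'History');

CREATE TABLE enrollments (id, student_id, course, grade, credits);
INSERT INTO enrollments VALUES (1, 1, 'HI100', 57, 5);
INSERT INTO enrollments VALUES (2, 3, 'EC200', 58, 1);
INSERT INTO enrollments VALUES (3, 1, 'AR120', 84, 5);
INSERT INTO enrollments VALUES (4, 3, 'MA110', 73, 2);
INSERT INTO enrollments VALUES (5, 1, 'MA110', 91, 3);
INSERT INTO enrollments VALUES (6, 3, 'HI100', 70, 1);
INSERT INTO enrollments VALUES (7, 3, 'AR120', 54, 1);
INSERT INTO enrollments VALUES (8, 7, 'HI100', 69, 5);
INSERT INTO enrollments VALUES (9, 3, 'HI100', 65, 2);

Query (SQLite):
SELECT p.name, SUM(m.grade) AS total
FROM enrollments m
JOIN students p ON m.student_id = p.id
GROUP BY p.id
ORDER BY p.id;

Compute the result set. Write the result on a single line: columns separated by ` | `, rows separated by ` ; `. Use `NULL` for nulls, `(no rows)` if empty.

Uma | 232 ; Liam | 320 ; Vik | 69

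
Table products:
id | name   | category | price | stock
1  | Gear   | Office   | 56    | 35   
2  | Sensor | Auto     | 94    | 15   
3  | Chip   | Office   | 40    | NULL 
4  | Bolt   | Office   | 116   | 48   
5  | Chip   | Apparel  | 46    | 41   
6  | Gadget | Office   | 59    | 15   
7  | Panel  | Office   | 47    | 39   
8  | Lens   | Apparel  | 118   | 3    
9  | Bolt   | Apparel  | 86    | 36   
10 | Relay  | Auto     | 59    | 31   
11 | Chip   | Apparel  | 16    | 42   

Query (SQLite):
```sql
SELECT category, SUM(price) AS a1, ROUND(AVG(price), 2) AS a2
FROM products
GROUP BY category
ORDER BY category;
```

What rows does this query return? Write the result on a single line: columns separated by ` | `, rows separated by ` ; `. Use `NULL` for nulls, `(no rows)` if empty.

Group products by category.
Per group compute: SUM(price), ROUND(AVG(price), 2).
  Apparel: ids {5, 8, 9, 11} → SUM(price)=266, ROUND(AVG(price), 2)=66.5
  Auto: ids {2, 10} → SUM(price)=153, ROUND(AVG(price), 2)=76.5
  Office: ids {1, 3, 4, 6, 7} → SUM(price)=318, ROUND(AVG(price), 2)=63.6

Apparel | 266 | 66.5 ; Auto | 153 | 76.5 ; Office | 318 | 63.6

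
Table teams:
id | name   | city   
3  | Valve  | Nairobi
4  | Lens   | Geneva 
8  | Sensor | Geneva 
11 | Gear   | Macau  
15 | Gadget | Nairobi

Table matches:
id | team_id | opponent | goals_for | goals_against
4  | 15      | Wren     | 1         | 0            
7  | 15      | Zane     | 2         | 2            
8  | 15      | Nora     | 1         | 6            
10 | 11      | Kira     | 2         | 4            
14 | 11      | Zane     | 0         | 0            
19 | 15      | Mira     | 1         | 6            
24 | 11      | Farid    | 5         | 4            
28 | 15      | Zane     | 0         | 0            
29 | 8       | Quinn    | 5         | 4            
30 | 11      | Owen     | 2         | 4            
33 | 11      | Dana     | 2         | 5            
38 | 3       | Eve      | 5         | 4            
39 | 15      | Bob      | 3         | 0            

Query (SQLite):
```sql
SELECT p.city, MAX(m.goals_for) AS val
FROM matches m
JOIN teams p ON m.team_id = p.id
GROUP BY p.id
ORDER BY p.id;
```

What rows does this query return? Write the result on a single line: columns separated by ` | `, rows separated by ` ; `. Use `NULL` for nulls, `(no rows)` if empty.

Join each matches row to its teams via team_id.
Group joined rows by teams.id; compute MAX(m.goals_for) per group.
  3: ids {38} → MAX(m.goals_for)=5
  8: ids {29} → MAX(m.goals_for)=5
  11: ids {10, 14, 24, 30, 33} → MAX(m.goals_for)=5
  15: ids {4, 7, 8, 19, 28, 39} → MAX(m.goals_for)=3

Nairobi | 5 ; Geneva | 5 ; Macau | 5 ; Nairobi | 3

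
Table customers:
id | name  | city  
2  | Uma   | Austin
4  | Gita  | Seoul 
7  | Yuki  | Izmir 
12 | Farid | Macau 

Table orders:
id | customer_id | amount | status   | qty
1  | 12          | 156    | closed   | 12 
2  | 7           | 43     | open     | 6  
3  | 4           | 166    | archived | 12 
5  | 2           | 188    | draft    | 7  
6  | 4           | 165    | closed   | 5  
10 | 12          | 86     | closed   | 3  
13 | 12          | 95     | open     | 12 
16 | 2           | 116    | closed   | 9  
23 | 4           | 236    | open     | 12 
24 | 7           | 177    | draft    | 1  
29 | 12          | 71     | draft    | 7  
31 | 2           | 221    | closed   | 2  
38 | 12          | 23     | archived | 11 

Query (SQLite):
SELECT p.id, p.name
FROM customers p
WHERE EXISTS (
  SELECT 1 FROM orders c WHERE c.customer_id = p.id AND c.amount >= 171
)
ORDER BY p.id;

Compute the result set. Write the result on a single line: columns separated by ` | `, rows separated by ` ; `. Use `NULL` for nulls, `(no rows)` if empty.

2 | Uma ; 4 | Gita ; 7 | Yuki

For each customers row, check whether any orders with matching customer_id has amount >= 171.
Keep rows where that is true.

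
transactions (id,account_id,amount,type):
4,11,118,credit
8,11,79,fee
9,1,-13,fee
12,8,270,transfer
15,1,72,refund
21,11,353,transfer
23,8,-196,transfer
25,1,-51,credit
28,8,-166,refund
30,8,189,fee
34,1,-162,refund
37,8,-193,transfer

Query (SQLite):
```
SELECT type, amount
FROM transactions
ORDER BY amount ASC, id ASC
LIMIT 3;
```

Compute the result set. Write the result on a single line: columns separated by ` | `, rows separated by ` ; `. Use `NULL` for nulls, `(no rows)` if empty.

Sort by amount asc, tiebreak id asc: (-196, id=23), (-193, id=37), (-166, id=28), (-162, id=34), (-51, id=25), (-13, id=9) …. Take first 3.

transfer | -196 ; transfer | -193 ; refund | -166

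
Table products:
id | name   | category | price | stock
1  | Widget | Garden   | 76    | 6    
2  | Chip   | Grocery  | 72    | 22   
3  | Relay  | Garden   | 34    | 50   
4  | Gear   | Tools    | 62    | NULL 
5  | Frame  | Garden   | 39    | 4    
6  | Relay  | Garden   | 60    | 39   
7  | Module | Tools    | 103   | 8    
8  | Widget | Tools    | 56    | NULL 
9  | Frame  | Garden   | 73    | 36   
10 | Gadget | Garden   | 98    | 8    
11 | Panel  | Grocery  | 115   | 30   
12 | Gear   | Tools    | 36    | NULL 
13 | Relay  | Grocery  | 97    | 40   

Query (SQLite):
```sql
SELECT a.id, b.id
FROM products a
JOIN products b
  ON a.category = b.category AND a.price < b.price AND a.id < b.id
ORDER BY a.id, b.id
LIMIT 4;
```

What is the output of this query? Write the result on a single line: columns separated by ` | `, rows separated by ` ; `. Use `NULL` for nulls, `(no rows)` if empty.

1 | 10 ; 2 | 11 ; 2 | 13 ; 3 | 5

Pairs (a,b) with same category, a.price < b.price, a.id < b.id.
category groups: Garden:{1,3,5,6,9,10} Grocery:{2,11,13} Tools:{4,7,8,12}
Ordered by (a.id, b.id); first 4.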